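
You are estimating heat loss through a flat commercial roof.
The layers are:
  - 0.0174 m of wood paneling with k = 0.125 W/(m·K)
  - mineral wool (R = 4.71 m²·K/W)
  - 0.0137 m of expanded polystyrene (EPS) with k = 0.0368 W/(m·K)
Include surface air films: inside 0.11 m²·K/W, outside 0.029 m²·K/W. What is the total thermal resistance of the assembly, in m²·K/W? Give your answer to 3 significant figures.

0.0174/0.125 = 0.1392
0.0137/0.0368 = 0.3723
R_total = 0.11 + 0.1392 + 4.71 + 0.3723 + 0.029 = 5.36 m²·K/W

5.36 m²·K/W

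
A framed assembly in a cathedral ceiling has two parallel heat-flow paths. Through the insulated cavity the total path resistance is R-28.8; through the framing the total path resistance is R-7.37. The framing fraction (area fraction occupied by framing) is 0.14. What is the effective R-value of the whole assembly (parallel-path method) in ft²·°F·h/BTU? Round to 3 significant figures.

U_eff = 0.86/28.8 + 0.14/7.37 = 0.02986 + 0.019 = 0.04886
R_eff = 1/U_eff = 20.47 ft²·°F·h/BTU

20.5 ft²·°F·h/BTU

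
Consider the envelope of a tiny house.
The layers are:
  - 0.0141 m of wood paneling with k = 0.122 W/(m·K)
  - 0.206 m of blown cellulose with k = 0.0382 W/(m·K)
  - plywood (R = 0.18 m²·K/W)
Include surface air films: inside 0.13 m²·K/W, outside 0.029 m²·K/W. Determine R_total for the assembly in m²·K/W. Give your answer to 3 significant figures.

0.0141/0.122 = 0.1156
0.206/0.0382 = 5.393
R_total = 0.13 + 0.1156 + 5.393 + 0.18 + 0.029 = 5.847 m²·K/W

5.85 m²·K/W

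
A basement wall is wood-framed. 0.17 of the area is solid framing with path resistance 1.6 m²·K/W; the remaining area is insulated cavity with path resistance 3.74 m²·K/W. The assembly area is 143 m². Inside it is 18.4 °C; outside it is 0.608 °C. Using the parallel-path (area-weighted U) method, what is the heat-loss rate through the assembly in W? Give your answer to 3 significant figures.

U_eff = 0.83/3.74 + 0.17/1.6 = 0.2219 + 0.1062 = 0.3282
R_eff = 1/U_eff = 3.047 m²·K/W
Q = 143 × (18.4 − 0.608) / 3.047 = 835 W

835 W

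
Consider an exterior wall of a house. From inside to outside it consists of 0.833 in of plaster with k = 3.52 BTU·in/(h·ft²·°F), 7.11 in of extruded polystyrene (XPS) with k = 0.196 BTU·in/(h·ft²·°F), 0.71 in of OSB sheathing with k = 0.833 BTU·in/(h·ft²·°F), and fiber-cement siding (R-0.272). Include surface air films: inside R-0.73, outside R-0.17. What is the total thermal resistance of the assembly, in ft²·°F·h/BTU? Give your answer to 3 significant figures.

38.5 ft²·°F·h/BTU

0.833/3.52 = 0.2366
7.11/0.196 = 36.28
0.71/0.833 = 0.8523
R_total = 0.73 + 0.2366 + 36.28 + 0.8523 + 0.272 + 0.17 = 38.54 ft²·°F·h/BTU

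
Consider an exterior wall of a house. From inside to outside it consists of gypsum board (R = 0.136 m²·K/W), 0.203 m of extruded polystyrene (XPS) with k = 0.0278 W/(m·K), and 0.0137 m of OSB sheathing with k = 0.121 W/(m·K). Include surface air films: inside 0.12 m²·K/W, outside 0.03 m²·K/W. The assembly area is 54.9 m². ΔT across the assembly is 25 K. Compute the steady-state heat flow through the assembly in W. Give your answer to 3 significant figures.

178 W

0.203/0.0278 = 7.302
0.0137/0.121 = 0.1132
R_total = 0.12 + 0.136 + 7.302 + 0.1132 + 0.03 = 7.701 m²·K/W
Q = A·ΔT/R = 54.9 × 25 / 7.701 = 178.2 W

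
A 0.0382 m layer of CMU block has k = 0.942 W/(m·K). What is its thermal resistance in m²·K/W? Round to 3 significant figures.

R = L/k = 0.0382/0.942 = 0.04055 m²·K/W

0.0406 m²·K/W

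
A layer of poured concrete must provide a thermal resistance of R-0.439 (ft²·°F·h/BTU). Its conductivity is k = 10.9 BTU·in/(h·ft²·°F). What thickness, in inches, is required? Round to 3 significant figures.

L = R × k = 0.439 × 10.9 = 4.785 in

4.79 in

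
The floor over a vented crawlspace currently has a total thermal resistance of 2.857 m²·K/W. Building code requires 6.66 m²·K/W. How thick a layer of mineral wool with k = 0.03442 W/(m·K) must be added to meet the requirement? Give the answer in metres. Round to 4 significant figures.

ΔR = 6.66 − 2.857 = 3.803 m²·K/W
L = ΔR × k = 3.803 × 0.03442 = 0.1309 m

0.1309 m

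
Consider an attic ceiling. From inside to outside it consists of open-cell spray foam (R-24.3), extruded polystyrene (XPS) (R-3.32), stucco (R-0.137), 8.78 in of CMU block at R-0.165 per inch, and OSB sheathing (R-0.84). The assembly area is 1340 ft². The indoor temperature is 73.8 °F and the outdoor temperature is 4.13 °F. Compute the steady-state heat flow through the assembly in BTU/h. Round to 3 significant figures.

8.78 × 0.165 = 1.449
R_total = 24.3 + 3.32 + 0.137 + 1.449 + 0.84 = 30.05 ft²·°F·h/BTU
Q = A·ΔT/R = 1340 × (73.8 − 4.13) / 30.05 = 3107 BTU/h

3110 BTU/h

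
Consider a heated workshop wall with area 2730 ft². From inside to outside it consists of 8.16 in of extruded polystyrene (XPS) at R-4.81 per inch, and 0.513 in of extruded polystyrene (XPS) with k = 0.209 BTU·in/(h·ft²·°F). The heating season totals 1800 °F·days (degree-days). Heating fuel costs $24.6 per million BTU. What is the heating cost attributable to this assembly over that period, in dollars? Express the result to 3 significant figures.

69.6 dollars

8.16 × 4.81 = 39.25
0.513/0.209 = 2.455
R_total = 39.25 + 2.455 = 41.7 ft²·°F·h/BTU
E = A × HDD × 24 / R = 2730 × 1800 × 24 / 41.7 = 2828000 BTU
Cost = 2828000/10⁶ × 24.6 = $69.57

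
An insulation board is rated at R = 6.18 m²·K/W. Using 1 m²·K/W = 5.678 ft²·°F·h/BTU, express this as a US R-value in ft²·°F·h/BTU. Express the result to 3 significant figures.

35.1 ft²·°F·h/BTU

R_US = 6.18 × 5.678 = 35.09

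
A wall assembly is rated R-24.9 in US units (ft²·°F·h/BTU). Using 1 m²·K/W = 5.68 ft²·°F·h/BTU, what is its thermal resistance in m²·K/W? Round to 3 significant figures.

4.38 m²·K/W

R_SI = 24.9/5.68 = 4.384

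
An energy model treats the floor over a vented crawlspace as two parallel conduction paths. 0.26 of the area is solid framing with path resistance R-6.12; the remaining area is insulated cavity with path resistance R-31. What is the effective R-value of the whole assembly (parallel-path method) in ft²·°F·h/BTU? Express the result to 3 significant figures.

U_eff = 0.74/31 + 0.26/6.12 = 0.02387 + 0.04248 = 0.06635
R_eff = 1/U_eff = 15.07 ft²·°F·h/BTU

15.1 ft²·°F·h/BTU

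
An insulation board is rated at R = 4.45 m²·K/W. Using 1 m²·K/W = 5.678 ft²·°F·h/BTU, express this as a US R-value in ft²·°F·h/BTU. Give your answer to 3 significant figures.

R_US = 4.45 × 5.678 = 25.27

25.3 ft²·°F·h/BTU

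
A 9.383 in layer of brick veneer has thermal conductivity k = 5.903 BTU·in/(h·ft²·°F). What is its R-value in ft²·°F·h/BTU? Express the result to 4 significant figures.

R = L/k = 9.383/5.903 = 1.5895 ft²·°F·h/BTU

1.590 ft²·°F·h/BTU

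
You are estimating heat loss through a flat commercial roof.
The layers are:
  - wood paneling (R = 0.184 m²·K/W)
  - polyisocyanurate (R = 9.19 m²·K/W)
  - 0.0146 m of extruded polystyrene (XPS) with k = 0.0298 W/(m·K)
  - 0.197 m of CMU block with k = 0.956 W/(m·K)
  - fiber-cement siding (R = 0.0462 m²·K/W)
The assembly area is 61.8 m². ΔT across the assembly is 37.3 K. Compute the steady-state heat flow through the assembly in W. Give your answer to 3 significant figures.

0.0146/0.0298 = 0.4899
0.197/0.956 = 0.2061
R_total = 0.184 + 9.19 + 0.4899 + 0.2061 + 0.0462 = 10.12 m²·K/W
Q = A·ΔT/R = 61.8 × 37.3 / 10.12 = 227.9 W

228 W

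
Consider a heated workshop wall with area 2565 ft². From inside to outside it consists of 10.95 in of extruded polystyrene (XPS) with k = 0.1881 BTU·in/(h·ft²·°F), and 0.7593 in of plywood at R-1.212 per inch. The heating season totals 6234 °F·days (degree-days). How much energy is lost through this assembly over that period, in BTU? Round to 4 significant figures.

10.95/0.1881 = 58.214
0.7593 × 1.212 = 0.92027
R_total = 58.214 + 0.92027 = 59.134 ft²·°F·h/BTU
E = A × HDD × 24 / R = 2565 × 6234 × 24 / 59.134 = 6489800 BTU

6490000 BTU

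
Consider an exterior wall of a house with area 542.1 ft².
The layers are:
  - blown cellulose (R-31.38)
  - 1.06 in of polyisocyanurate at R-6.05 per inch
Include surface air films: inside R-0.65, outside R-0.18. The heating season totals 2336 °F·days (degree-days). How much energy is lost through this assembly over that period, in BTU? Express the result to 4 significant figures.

786900 BTU

1.06 × 6.05 = 6.413
R_total = 0.65 + 31.38 + 6.413 + 0.18 = 38.623 ft²·°F·h/BTU
E = A × HDD × 24 / R = 542.1 × 2336 × 24 / 38.623 = 786900 BTU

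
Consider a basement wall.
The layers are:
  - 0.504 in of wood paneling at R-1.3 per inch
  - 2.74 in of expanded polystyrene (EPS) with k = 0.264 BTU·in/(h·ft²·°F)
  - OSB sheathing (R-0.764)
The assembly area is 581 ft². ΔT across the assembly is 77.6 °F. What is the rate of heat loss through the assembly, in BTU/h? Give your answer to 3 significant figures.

0.504 × 1.3 = 0.6552
2.74/0.264 = 10.38
R_total = 0.6552 + 10.38 + 0.764 = 11.8 ft²·°F·h/BTU
Q = A·ΔT/R = 581 × 77.6 / 11.8 = 3821 BTU/h

3820 BTU/h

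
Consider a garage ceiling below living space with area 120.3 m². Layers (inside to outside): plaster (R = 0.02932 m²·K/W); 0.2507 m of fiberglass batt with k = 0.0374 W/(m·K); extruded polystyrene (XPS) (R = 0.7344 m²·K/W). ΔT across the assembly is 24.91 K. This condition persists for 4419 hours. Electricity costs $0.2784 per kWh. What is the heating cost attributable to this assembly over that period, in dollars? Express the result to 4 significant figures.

493.7 dollars

0.2507/0.0374 = 6.7032
R_total = 0.02932 + 6.7032 + 0.7344 = 7.4669 m²·K/W
Q = 120.3 × 24.91 / 7.4669 = 401.33 W
E = 401.33 W × 4419 h / 1000 = 1773.5 kWh
Cost = 1773.5 × 0.2784 = $493.73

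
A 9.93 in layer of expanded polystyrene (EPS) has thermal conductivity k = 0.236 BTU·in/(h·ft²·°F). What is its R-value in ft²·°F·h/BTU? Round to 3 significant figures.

42.1 ft²·°F·h/BTU

R = L/k = 9.93/0.236 = 42.08 ft²·°F·h/BTU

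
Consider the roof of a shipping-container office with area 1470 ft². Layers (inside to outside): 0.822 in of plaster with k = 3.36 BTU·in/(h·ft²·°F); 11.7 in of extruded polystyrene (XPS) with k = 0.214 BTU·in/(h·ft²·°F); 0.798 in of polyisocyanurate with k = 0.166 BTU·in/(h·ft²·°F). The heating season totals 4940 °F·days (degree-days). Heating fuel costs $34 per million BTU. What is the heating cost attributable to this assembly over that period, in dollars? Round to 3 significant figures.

99.2 dollars

0.822/3.36 = 0.2446
11.7/0.214 = 54.67
0.798/0.166 = 4.807
R_total = 0.2446 + 54.67 + 4.807 = 59.72 ft²·°F·h/BTU
E = A × HDD × 24 / R = 1470 × 4940 × 24 / 59.72 = 2918000 BTU
Cost = 2918000/10⁶ × 34 = $99.22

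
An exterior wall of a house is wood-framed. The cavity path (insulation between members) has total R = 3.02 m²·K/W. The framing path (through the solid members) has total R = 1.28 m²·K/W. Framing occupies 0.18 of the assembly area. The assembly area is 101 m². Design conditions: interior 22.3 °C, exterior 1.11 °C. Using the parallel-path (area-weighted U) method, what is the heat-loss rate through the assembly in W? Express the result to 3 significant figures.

U_eff = 0.82/3.02 + 0.18/1.28 = 0.2715 + 0.1406 = 0.4121
R_eff = 1/U_eff = 2.426 m²·K/W
Q = 101 × (22.3 − 1.11) / 2.426 = 882.1 W

882 W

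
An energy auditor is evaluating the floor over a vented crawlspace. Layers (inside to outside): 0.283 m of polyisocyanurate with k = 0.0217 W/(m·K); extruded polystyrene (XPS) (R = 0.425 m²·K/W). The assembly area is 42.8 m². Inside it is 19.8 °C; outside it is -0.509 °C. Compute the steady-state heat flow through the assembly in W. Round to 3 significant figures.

64.5 W

0.283/0.0217 = 13.04
R_total = 13.04 + 0.425 = 13.47 m²·K/W
Q = A·ΔT/R = 42.8 × (19.8 − (-0.509)) / 13.47 = 64.55 W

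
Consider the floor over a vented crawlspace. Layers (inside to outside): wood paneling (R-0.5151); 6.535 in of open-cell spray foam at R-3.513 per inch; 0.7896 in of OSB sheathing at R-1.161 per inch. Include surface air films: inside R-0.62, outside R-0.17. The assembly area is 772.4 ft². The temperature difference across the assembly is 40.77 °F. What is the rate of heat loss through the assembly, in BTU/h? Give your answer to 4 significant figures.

6.535 × 3.513 = 22.957
0.7896 × 1.161 = 0.91673
R_total = 0.62 + 0.5151 + 22.957 + 0.91673 + 0.17 = 25.179 ft²·°F·h/BTU
Q = A·ΔT/R = 772.4 × 40.77 / 25.179 = 1250.7 BTU/h

1251 BTU/h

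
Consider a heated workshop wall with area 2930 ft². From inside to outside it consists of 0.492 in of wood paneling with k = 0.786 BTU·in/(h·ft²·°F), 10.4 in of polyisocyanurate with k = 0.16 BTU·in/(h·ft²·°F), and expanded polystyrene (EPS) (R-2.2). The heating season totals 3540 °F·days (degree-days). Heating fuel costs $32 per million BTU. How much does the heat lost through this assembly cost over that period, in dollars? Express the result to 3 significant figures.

117 dollars

0.492/0.786 = 0.626
10.4/0.16 = 65
R_total = 0.626 + 65 + 2.2 = 67.83 ft²·°F·h/BTU
E = A × HDD × 24 / R = 2930 × 3540 × 24 / 67.83 = 3670000 BTU
Cost = 3670000/10⁶ × 32 = $117.4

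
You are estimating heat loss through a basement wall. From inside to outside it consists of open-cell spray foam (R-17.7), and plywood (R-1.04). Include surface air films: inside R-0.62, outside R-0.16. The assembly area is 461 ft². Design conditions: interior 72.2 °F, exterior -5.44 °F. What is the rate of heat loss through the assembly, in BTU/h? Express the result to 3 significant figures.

R_total = 0.62 + 17.7 + 1.04 + 0.16 = 19.52 ft²·°F·h/BTU
Q = A·ΔT/R = 461 × (72.2 − (-5.44)) / 19.52 = 1834 BTU/h

1830 BTU/h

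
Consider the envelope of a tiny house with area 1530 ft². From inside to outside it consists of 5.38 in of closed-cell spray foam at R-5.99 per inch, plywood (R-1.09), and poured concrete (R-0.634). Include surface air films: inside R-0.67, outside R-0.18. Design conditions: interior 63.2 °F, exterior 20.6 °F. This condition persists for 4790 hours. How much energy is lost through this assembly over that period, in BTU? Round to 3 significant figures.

8970000 BTU

5.38 × 5.99 = 32.23
R_total = 0.67 + 32.23 + 1.09 + 0.634 + 0.18 = 34.8 ft²·°F·h/BTU
Q = 1530 × (63.2 − 20.6) / 34.8 = 1873 BTU/h
E = 1873 × 4790 = 8971000 BTU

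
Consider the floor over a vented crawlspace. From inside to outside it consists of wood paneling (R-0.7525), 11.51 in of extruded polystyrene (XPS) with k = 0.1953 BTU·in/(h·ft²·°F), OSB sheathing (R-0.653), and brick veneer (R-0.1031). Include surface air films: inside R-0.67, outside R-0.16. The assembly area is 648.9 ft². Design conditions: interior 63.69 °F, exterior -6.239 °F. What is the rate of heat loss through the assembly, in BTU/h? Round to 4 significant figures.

740.6 BTU/h

11.51/0.1953 = 58.935
R_total = 0.67 + 0.7525 + 58.935 + 0.653 + 0.1031 + 0.16 = 61.274 ft²·°F·h/BTU
Q = A·ΔT/R = 648.9 × (63.69 − (-6.239)) / 61.274 = 740.56 BTU/h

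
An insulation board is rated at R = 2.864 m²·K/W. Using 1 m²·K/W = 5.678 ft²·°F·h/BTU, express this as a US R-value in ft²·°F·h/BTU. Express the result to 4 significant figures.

16.26 ft²·°F·h/BTU

R_US = 2.864 × 5.678 = 16.262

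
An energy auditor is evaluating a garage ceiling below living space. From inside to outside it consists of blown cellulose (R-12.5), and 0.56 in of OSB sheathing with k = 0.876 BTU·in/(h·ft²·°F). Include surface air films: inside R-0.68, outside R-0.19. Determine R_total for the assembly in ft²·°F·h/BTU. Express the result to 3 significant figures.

14.0 ft²·°F·h/BTU

0.56/0.876 = 0.6393
R_total = 0.68 + 12.5 + 0.6393 + 0.19 = 14.01 ft²·°F·h/BTU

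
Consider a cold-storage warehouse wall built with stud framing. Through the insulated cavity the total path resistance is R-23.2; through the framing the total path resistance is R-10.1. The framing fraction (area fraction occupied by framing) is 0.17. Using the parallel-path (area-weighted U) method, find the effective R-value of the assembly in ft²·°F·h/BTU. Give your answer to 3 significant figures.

U_eff = 0.83/23.2 + 0.17/10.1 = 0.03578 + 0.01683 = 0.05261
R_eff = 1/U_eff = 19.01 ft²·°F·h/BTU

19.0 ft²·°F·h/BTU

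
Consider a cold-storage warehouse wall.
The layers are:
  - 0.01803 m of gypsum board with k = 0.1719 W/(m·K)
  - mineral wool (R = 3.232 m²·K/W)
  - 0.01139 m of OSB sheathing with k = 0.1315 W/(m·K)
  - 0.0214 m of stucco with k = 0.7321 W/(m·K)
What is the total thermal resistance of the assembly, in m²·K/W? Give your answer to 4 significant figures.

0.01803/0.1719 = 0.10489
0.01139/0.1315 = 0.086616
0.0214/0.7321 = 0.029231
R_total = 0.10489 + 3.232 + 0.086616 + 0.029231 = 3.4527 m²·K/W

3.453 m²·K/W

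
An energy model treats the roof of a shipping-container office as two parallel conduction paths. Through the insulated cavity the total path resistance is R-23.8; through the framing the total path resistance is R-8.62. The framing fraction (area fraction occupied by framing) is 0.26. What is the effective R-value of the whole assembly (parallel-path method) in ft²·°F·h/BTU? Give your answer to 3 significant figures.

U_eff = 0.74/23.8 + 0.26/8.62 = 0.03109 + 0.03016 = 0.06125
R_eff = 1/U_eff = 16.33 ft²·°F·h/BTU

16.3 ft²·°F·h/BTU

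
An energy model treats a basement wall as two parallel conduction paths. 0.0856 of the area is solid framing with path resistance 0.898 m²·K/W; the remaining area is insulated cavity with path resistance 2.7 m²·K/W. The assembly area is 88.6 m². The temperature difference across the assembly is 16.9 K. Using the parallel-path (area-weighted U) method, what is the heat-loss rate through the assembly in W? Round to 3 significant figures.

U_eff = 0.9144/2.7 + 0.0856/0.898 = 0.3387 + 0.09532 = 0.434
R_eff = 1/U_eff = 2.304 m²·K/W
Q = 88.6 × 16.9 / 2.304 = 649.8 W

650 W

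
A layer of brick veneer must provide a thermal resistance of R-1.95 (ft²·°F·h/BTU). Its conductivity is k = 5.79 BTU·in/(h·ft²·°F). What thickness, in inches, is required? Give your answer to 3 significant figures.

11.3 in

L = R × k = 1.95 × 5.79 = 11.29 in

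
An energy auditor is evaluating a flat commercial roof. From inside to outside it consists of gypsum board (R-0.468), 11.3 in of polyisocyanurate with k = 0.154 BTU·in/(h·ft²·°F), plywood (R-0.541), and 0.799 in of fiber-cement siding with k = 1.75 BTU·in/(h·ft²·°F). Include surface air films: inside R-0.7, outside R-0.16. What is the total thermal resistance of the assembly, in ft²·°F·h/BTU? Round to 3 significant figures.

11.3/0.154 = 73.38
0.799/1.75 = 0.4566
R_total = 0.7 + 0.468 + 73.38 + 0.541 + 0.4566 + 0.16 = 75.7 ft²·°F·h/BTU

75.7 ft²·°F·h/BTU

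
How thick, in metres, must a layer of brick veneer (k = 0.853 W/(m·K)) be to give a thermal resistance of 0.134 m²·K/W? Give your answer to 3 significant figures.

L = R·k = 0.134 × 0.853 = 0.1143 m

0.114 m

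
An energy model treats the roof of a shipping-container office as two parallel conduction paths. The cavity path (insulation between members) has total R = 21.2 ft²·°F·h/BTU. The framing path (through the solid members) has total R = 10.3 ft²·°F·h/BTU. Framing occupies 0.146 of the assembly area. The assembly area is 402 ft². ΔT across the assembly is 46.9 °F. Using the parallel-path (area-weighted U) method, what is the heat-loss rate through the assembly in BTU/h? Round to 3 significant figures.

1030 BTU/h

U_eff = 0.854/21.2 + 0.146/10.3 = 0.04028 + 0.01417 = 0.05446
R_eff = 1/U_eff = 18.36 ft²·°F·h/BTU
Q = 402 × 46.9 / 18.36 = 1027 BTU/h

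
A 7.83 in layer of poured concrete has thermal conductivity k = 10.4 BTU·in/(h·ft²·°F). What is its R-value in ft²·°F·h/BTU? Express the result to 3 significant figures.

0.753 ft²·°F·h/BTU

R = L/k = 7.83/10.4 = 0.7529 ft²·°F·h/BTU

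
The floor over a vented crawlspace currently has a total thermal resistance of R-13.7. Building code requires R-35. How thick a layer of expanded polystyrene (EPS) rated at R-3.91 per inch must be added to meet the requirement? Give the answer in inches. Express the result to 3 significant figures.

5.45 in

ΔR = 35 − 13.7 = 21.3 ft²·°F·h/BTU
L = ΔR / (R/in) = 21.3/3.91 = 5.448 in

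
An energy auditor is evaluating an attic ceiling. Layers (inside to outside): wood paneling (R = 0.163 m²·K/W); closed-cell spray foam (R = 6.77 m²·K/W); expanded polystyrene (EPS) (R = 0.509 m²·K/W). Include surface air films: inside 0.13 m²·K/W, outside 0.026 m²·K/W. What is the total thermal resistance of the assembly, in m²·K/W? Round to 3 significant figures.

R_total = 0.13 + 0.163 + 6.77 + 0.509 + 0.026 = 7.598 m²·K/W

7.60 m²·K/W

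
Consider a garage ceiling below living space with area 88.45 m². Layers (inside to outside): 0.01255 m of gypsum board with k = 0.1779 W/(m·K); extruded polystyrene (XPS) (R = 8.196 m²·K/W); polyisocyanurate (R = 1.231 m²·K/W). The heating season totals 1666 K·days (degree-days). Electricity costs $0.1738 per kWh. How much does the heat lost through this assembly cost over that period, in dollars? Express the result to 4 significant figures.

64.72 dollars

0.01255/0.1779 = 0.070545
R_total = 0.070545 + 8.196 + 1.231 = 9.4975 m²·K/W
E = A × HDD × 24 / R / 1000 = 88.45 × 1666 × 24 / 9.4975 / 1000 = 372.37 kWh
Cost = 372.37 × 0.1738 = $64.718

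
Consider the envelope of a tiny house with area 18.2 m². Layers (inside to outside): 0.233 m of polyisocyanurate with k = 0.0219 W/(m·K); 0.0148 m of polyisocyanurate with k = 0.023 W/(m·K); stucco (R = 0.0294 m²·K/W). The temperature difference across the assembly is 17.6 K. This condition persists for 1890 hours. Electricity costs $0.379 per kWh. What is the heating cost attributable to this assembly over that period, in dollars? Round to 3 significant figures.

20.3 dollars

0.233/0.0219 = 10.64
0.0148/0.023 = 0.6435
R_total = 10.64 + 0.6435 + 0.0294 = 11.31 m²·K/W
Q = 18.2 × 17.6 / 11.31 = 28.32 W
E = 28.32 W × 1890 h / 1000 = 53.52 kWh
Cost = 53.52 × 0.379 = $20.28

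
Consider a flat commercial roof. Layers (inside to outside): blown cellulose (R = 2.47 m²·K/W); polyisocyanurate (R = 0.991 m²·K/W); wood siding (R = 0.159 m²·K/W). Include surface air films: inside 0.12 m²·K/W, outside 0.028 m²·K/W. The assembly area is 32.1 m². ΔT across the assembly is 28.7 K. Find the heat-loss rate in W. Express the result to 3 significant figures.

R_total = 0.12 + 2.47 + 0.991 + 0.159 + 0.028 = 3.768 m²·K/W
Q = A·ΔT/R = 32.1 × 28.7 / 3.768 = 244.5 W

244 W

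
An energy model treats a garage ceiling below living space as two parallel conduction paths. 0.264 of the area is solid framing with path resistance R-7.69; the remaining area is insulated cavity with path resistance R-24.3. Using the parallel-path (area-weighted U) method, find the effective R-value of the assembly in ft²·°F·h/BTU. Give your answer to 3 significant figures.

U_eff = 0.736/24.3 + 0.264/7.69 = 0.03029 + 0.03433 = 0.06462
R_eff = 1/U_eff = 15.48 ft²·°F·h/BTU

15.5 ft²·°F·h/BTU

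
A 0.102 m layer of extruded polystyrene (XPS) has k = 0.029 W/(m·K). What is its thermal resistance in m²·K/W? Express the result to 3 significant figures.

R = L/k = 0.102/0.029 = 3.517 m²·K/W

3.52 m²·K/W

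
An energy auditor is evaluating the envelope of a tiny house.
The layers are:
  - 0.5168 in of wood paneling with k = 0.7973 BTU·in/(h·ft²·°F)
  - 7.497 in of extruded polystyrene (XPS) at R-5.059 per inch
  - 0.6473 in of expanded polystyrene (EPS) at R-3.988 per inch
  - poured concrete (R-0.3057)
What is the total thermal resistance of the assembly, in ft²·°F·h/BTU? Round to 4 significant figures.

0.5168/0.7973 = 0.64819
7.497 × 5.059 = 37.927
0.6473 × 3.988 = 2.5814
R_total = 0.64819 + 37.927 + 2.5814 + 0.3057 = 41.463 ft²·°F·h/BTU

41.46 ft²·°F·h/BTU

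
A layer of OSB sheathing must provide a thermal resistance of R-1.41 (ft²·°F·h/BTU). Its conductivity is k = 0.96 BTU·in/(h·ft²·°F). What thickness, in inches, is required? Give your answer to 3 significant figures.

1.35 in

L = R × k = 1.41 × 0.96 = 1.354 in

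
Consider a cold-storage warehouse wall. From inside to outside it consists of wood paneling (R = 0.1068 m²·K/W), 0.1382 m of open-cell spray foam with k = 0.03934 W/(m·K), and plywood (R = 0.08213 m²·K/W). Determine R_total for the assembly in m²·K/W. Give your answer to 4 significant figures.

3.702 m²·K/W

0.1382/0.03934 = 3.513
R_total = 0.1068 + 3.513 + 0.08213 = 3.7019 m²·K/W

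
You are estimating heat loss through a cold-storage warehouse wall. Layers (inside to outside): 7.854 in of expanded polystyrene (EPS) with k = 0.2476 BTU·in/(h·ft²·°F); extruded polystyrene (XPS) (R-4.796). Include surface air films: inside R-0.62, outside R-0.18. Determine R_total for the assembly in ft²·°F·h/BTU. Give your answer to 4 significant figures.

37.32 ft²·°F·h/BTU

7.854/0.2476 = 31.721
R_total = 0.62 + 31.721 + 4.796 + 0.18 = 37.317 ft²·°F·h/BTU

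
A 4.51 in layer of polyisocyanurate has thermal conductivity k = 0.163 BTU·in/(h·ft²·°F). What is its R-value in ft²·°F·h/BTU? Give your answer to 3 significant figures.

R = L/k = 4.51/0.163 = 27.67 ft²·°F·h/BTU

27.7 ft²·°F·h/BTU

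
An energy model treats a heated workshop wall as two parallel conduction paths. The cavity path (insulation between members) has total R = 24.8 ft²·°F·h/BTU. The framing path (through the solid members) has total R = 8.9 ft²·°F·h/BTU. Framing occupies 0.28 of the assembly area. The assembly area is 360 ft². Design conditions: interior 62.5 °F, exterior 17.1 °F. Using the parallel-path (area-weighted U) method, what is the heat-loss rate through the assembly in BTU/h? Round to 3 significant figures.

U_eff = 0.72/24.8 + 0.28/8.9 = 0.02903 + 0.03146 = 0.06049
R_eff = 1/U_eff = 16.53 ft²·°F·h/BTU
Q = 360 × (62.5 − 17.1) / 16.53 = 988.7 BTU/h

989 BTU/h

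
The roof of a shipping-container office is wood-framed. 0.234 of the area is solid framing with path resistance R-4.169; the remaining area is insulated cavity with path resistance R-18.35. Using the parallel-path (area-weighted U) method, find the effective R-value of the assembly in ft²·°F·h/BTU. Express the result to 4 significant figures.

10.22 ft²·°F·h/BTU

U_eff = 0.766/18.35 + 0.234/4.169 = 0.041744 + 0.056129 = 0.097872
R_eff = 1/U_eff = 10.217 ft²·°F·h/BTU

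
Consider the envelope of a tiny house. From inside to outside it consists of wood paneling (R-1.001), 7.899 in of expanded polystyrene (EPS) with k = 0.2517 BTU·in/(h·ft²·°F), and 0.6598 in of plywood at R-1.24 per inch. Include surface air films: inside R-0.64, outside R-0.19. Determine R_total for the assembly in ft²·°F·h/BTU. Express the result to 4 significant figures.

34.03 ft²·°F·h/BTU

7.899/0.2517 = 31.383
0.6598 × 1.24 = 0.81815
R_total = 0.64 + 1.001 + 31.383 + 0.81815 + 0.19 = 34.032 ft²·°F·h/BTU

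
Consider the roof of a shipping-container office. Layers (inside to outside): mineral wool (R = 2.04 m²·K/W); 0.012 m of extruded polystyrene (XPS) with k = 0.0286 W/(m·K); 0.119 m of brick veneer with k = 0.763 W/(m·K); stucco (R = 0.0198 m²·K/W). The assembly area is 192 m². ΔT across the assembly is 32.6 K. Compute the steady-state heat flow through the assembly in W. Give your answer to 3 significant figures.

2380 W

0.012/0.0286 = 0.4196
0.119/0.763 = 0.156
R_total = 2.04 + 0.4196 + 0.156 + 0.0198 = 2.635 m²·K/W
Q = A·ΔT/R = 192 × 32.6 / 2.635 = 2375 W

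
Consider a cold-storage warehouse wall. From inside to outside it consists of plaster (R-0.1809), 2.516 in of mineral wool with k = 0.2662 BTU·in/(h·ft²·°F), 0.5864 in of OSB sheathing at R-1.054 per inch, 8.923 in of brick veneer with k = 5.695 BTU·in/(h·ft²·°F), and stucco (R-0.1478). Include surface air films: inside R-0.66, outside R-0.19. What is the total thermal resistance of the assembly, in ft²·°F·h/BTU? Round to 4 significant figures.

12.82 ft²·°F·h/BTU

2.516/0.2662 = 9.4515
0.5864 × 1.054 = 0.61807
8.923/5.695 = 1.5668
R_total = 0.66 + 0.1809 + 9.4515 + 0.61807 + 1.5668 + 0.1478 + 0.19 = 12.815 ft²·°F·h/BTU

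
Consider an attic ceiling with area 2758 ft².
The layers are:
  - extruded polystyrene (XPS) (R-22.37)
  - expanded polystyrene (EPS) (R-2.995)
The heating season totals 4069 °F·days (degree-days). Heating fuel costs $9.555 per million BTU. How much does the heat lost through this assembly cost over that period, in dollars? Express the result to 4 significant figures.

R_total = 22.37 + 2.995 = 25.365 ft²·°F·h/BTU
E = A × HDD × 24 / R = 2758 × 4069 × 24 / 25.365 = 10618000 BTU
Cost = 10618000/10⁶ × 9.555 = $101.46

101.5 dollars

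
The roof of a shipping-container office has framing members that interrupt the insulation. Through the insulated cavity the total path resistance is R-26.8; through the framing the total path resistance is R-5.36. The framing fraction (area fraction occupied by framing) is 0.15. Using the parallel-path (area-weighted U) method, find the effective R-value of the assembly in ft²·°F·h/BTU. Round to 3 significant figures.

U_eff = 0.85/26.8 + 0.15/5.36 = 0.03172 + 0.02799 = 0.0597
R_eff = 1/U_eff = 16.75 ft²·°F·h/BTU

16.8 ft²·°F·h/BTU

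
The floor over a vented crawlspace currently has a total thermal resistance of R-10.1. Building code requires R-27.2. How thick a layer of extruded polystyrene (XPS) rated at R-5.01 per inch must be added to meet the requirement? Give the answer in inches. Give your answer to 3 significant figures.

3.41 in

ΔR = 27.2 − 10.1 = 17.1 ft²·°F·h/BTU
L = ΔR / (R/in) = 17.1/5.01 = 3.413 in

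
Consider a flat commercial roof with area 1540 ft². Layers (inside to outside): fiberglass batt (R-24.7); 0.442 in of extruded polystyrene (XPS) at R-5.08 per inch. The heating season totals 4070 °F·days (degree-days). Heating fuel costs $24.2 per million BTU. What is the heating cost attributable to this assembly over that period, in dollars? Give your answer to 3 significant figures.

135 dollars

0.442 × 5.08 = 2.245
R_total = 24.7 + 2.245 = 26.95 ft²·°F·h/BTU
E = A × HDD × 24 / R = 1540 × 4070 × 24 / 26.95 = 5583000 BTU
Cost = 5583000/10⁶ × 24.2 = $135.1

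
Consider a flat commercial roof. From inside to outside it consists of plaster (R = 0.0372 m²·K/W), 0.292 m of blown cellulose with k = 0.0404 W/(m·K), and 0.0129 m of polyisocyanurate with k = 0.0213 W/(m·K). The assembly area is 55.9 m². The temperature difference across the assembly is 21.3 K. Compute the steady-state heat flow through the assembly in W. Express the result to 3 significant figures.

151 W

0.292/0.0404 = 7.228
0.0129/0.0213 = 0.6056
R_total = 0.0372 + 7.228 + 0.6056 = 7.871 m²·K/W
Q = A·ΔT/R = 55.9 × 21.3 / 7.871 = 151.3 W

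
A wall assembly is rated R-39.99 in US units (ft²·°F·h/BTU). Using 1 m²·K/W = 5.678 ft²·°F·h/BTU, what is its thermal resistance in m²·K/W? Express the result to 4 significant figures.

7.043 m²·K/W

R_SI = 39.99/5.678 = 7.043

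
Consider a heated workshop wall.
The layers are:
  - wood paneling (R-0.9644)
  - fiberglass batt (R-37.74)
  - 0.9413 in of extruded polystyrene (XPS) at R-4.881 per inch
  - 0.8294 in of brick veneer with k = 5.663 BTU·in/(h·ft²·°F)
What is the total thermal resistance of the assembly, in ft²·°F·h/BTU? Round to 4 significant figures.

43.45 ft²·°F·h/BTU

0.9413 × 4.881 = 4.5945
0.8294/5.663 = 0.14646
R_total = 0.9644 + 37.74 + 4.5945 + 0.14646 = 43.445 ft²·°F·h/BTU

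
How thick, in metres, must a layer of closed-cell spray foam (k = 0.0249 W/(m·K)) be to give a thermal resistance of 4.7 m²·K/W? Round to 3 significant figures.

L = R·k = 4.7 × 0.0249 = 0.117 m

0.117 m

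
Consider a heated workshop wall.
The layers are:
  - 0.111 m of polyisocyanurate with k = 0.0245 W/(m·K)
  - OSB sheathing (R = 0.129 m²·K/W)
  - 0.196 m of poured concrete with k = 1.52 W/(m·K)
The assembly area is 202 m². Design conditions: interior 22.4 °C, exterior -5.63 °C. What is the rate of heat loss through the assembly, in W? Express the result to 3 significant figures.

1180 W

0.111/0.0245 = 4.531
0.196/1.52 = 0.1289
R_total = 4.531 + 0.129 + 0.1289 = 4.789 m²·K/W
Q = A·ΔT/R = 202 × (22.4 − (-5.63)) / 4.789 = 1182 W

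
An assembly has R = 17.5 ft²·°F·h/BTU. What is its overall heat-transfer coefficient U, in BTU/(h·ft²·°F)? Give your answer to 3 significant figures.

0.0571 BTU/(h·ft²·°F)

U = 1/R = 1/17.5 = 0.05714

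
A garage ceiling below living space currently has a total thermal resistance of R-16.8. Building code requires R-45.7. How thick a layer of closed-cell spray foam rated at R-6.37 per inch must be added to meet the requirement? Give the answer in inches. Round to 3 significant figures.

ΔR = 45.7 − 16.8 = 28.9 ft²·°F·h/BTU
L = ΔR / (R/in) = 28.9/6.37 = 4.537 in

4.54 in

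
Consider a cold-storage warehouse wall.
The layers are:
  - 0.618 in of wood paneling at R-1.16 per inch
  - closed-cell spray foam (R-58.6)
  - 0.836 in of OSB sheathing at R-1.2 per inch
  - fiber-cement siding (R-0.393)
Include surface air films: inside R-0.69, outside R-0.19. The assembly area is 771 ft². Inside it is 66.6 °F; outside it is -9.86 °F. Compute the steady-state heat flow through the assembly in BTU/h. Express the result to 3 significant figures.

957 BTU/h

0.618 × 1.16 = 0.7169
0.836 × 1.2 = 1.003
R_total = 0.69 + 0.7169 + 58.6 + 1.003 + 0.393 + 0.19 = 61.59 ft²·°F·h/BTU
Q = A·ΔT/R = 771 × (66.6 − (-9.86)) / 61.59 = 957.1 BTU/h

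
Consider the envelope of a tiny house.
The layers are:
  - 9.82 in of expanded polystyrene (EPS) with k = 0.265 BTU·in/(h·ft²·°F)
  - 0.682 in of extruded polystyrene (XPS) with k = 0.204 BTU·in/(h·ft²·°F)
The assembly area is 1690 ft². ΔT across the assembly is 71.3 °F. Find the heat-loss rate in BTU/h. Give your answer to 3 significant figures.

2980 BTU/h

9.82/0.265 = 37.06
0.682/0.204 = 3.343
R_total = 37.06 + 3.343 = 40.4 ft²·°F·h/BTU
Q = A·ΔT/R = 1690 × 71.3 / 40.4 = 2983 BTU/h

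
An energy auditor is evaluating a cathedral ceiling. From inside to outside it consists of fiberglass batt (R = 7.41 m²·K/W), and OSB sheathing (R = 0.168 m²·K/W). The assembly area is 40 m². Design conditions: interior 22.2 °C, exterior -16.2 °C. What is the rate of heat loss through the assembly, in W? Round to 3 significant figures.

R_total = 7.41 + 0.168 = 7.578 m²·K/W
Q = A·ΔT/R = 40 × (22.2 − (-16.2)) / 7.578 = 202.7 W

203 W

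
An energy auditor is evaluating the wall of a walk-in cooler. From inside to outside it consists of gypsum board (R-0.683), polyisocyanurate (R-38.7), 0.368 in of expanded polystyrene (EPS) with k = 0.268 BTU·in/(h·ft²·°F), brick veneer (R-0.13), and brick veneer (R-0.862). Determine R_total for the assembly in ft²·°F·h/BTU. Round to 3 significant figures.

41.7 ft²·°F·h/BTU

0.368/0.268 = 1.373
R_total = 0.683 + 38.7 + 1.373 + 0.13 + 0.862 = 41.75 ft²·°F·h/BTU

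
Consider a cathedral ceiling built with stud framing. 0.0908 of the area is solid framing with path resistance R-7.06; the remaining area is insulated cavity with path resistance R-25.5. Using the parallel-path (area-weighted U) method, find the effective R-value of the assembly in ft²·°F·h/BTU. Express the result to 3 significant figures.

U_eff = 0.9092/25.5 + 0.0908/7.06 = 0.03565 + 0.01286 = 0.04852
R_eff = 1/U_eff = 20.61 ft²·°F·h/BTU

20.6 ft²·°F·h/BTU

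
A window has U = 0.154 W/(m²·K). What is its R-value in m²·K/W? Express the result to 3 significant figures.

6.49 m²·K/W

R = 1/U = 1/0.154 = 6.494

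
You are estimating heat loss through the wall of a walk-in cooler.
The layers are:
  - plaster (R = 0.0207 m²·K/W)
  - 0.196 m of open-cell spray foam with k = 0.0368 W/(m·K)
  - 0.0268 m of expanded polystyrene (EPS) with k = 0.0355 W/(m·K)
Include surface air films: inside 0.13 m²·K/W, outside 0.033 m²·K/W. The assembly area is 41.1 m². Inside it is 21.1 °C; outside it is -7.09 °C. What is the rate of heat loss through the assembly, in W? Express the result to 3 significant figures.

0.196/0.0368 = 5.326
0.0268/0.0355 = 0.7549
R_total = 0.13 + 0.0207 + 5.326 + 0.7549 + 0.033 = 6.265 m²·K/W
Q = A·ΔT/R = 41.1 × (21.1 − (-7.09)) / 6.265 = 184.9 W

185 W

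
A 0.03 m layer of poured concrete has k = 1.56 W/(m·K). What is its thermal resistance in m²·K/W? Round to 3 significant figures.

0.0192 m²·K/W

R = L/k = 0.03/1.56 = 0.01923 m²·K/W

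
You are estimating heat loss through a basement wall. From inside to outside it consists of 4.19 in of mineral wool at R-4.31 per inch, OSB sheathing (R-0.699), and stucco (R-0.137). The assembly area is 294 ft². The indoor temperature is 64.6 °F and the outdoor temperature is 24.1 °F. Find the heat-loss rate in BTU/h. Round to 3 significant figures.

630 BTU/h

4.19 × 4.31 = 18.06
R_total = 18.06 + 0.699 + 0.137 = 18.89 ft²·°F·h/BTU
Q = A·ΔT/R = 294 × (64.6 − 24.1) / 18.89 = 630.2 BTU/h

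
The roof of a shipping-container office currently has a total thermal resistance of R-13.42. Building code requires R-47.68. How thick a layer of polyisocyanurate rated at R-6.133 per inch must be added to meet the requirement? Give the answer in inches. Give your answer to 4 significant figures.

5.586 in

ΔR = 47.68 − 13.42 = 34.26 ft²·°F·h/BTU
L = ΔR / (R/in) = 34.26/6.133 = 5.5862 in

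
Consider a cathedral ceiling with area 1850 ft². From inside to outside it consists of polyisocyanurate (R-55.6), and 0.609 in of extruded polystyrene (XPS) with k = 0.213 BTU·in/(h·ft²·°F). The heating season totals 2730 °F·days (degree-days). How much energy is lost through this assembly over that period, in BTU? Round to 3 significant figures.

2070000 BTU

0.609/0.213 = 2.859
R_total = 55.6 + 2.859 = 58.46 ft²·°F·h/BTU
E = A × HDD × 24 / R = 1850 × 2730 × 24 / 58.46 = 2073000 BTU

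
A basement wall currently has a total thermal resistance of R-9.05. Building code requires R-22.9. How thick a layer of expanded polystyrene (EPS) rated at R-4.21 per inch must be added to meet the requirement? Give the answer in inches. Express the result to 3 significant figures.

3.29 in

ΔR = 22.9 − 9.05 = 13.85 ft²·°F·h/BTU
L = ΔR / (R/in) = 13.85/4.21 = 3.29 in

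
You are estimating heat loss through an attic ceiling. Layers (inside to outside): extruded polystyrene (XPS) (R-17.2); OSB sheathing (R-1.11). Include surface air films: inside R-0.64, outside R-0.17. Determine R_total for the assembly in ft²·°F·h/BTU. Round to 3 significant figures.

19.1 ft²·°F·h/BTU

R_total = 0.64 + 17.2 + 1.11 + 0.17 = 19.12 ft²·°F·h/BTU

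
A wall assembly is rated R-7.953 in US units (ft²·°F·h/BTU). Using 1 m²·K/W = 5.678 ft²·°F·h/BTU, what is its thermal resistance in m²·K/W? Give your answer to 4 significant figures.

1.401 m²·K/W

R_SI = 7.953/5.678 = 1.4007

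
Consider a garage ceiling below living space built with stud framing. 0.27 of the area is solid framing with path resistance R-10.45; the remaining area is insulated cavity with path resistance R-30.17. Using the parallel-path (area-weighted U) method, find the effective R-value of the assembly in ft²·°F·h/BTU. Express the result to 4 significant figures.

U_eff = 0.73/30.17 + 0.27/10.45 = 0.024196 + 0.025837 = 0.050034
R_eff = 1/U_eff = 19.987 ft²·°F·h/BTU

19.99 ft²·°F·h/BTU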